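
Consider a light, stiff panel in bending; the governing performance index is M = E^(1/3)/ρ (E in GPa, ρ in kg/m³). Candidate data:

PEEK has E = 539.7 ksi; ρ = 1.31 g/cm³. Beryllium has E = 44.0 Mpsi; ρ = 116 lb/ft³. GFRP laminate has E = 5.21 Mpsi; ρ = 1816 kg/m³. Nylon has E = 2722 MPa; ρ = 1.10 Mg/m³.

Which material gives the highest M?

beryllium

Convert each candidate to consistent units, then evaluate M:
  PEEK: E = 3.721 GPa, ρ = 1310 kg/m³
  beryllium: E = 303.4 GPa, ρ = 1858 kg/m³
  GFRP laminate: E = 35.92 GPa, ρ = 1816 kg/m³
  nylon: E = 2.722 GPa, ρ = 1100 kg/m³
  beryllium: M = 3.62×10⁻³
  GFRP laminate: M = 1.82×10⁻³
  nylon: M = 1.27×10⁻³
  PEEK: M = 1.18×10⁻³
The maximum is for beryllium.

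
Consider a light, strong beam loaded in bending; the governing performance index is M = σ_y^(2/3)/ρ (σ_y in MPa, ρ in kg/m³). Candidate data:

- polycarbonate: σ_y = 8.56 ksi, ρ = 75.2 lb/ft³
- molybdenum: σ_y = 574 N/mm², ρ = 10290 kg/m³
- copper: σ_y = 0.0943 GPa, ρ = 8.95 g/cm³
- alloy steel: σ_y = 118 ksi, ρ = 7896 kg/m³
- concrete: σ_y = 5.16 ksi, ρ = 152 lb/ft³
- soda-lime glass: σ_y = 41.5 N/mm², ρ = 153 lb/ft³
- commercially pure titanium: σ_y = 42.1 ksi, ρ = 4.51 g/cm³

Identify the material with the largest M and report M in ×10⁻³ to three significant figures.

polycarbonate, M = 12.6×10⁻³

Convert each candidate to consistent units, then evaluate M:
  polycarbonate: σ_y = 59.02 MPa, ρ = 1205 kg/m³
  molybdenum: σ_y = 574.0 MPa, ρ = 10290 kg/m³
  copper: σ_y = 94.30 MPa, ρ = 8950 kg/m³
  alloy steel: σ_y = 813.6 MPa, ρ = 7896 kg/m³
  concrete: σ_y = 35.58 MPa, ρ = 2435 kg/m³
  soda-lime glass: σ_y = 41.50 MPa, ρ = 2451 kg/m³
  commercially pure titanium: σ_y = 290.3 MPa, ρ = 4510 kg/m³
  polycarbonate: M = 12.6×10⁻³
  alloy steel: M = 11.0×10⁻³
  commercially pure titanium: M = 9.72×10⁻³
  molybdenum: M = 6.71×10⁻³
  soda-lime glass: M = 4.89×10⁻³
  concrete: M = 4.44×10⁻³
  copper: M = 2.31×10⁻³
The maximum is for polycarbonate.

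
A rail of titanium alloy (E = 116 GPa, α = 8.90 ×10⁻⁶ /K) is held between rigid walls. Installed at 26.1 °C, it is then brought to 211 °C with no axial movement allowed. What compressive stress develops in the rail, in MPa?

ΔT = 184.9 K. Constrained thermal stress σ = E·α·ΔT = 116.0×10³ MPa × 8.90×10⁻⁶ × 184.9 = 191 MPa (compressive).

191 MPa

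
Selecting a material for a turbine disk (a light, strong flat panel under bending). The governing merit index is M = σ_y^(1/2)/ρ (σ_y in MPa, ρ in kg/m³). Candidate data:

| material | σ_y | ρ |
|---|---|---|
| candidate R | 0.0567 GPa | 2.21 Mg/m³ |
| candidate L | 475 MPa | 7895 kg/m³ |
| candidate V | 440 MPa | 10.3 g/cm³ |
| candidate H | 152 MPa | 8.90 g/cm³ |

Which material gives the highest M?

candidate R

In SI units:
  candidate R: σ_y = 56.70 MPa, ρ = 2210 kg/m³
  candidate L: σ_y = 475.0 MPa, ρ = 7895 kg/m³
  candidate V: σ_y = 440.0 MPa, ρ = 10300 kg/m³
  candidate H: σ_y = 152.0 MPa, ρ = 8900 kg/m³
  candidate R: M = 3.41×10⁻³
  candidate L: M = 2.76×10⁻³
  candidate V: M = 2.04×10⁻³
  candidate H: M = 1.39×10⁻³
Candidate R has the largest M.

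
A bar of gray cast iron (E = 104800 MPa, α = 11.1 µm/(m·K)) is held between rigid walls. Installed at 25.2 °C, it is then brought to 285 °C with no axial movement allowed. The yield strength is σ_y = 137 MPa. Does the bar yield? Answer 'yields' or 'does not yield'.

yields

E = 104800 MPa = 104.8 GPa.
ΔT = 259.8 K. Constrained thermal stress σ = E·α·ΔT = 104.8×10³ MPa × 11.1×10⁻⁶ × 259.8 = 302 MPa (compressive).
Compare to σ_y = 137 MPa: σ ≥ σ_y, so it yields.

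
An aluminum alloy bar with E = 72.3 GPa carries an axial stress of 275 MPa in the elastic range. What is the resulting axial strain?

ε = σ/E = 275 / 72300 = 3.80×10⁻³.

3.80×10⁻³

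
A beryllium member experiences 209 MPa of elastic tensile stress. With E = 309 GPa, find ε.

6.76×10⁻⁴

ε = σ/E = 209 / 309000 = 6.76×10⁻⁴.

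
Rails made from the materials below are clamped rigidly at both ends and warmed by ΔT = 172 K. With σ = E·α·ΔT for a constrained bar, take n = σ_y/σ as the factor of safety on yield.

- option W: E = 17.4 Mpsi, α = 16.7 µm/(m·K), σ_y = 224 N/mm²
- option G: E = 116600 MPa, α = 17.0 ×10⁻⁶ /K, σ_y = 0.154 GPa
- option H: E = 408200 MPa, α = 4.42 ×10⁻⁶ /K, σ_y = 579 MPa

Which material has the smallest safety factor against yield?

option G

With everything in SI (GPa, ×10⁻⁶/K, MPa):
  option W: E = 120.0, α = 16.7, σ_y = 224.0 → σ = 345 MPa, n = 0.650
  option G: E = 116.6, α = 17.0, σ_y = 154.0 → σ = 341 MPa, n = 0.452
  option H: E = 408.2, α = 4.42, σ_y = 579.0 → σ = 310 MPa, n = 1.87
Option G has the lowest safety factor, n = 0.452.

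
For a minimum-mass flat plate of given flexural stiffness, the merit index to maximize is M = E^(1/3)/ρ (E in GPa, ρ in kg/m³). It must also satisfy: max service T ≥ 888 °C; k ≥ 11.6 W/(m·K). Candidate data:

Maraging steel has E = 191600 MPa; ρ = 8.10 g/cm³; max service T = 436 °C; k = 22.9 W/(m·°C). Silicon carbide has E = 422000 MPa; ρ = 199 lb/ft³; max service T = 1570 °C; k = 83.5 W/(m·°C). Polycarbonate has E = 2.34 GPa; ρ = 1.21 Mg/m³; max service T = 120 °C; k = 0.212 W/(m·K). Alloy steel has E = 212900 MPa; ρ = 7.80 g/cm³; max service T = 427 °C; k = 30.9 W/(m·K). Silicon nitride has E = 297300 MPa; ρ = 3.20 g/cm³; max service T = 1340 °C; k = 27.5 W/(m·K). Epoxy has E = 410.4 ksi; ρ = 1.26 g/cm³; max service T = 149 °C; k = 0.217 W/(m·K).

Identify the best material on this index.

Screen on constraints: max service T ≥ 888 °C; k ≥ 11.6 W/(m·K). Survivors: silicon carbide, silicon nitride.
In SI units:
  silicon carbide: E = 422.0 GPa, ρ = 3188 kg/m³
  silicon nitride: E = 297.3 GPa, ρ = 3200 kg/m³
  silicon carbide: M = 2.35×10⁻³
  silicon nitride: M = 2.09×10⁻³
Silicon carbide has the largest M.

silicon carbide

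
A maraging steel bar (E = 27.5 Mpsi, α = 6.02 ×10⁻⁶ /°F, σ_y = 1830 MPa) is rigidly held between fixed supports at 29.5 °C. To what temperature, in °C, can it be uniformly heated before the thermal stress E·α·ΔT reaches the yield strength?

E = 27.5 Mpsi = 189.6 GPa.
α = 6.02×10⁻⁶/°F × 9/5 = 10.8×10⁻⁶/K.
E·α·ΔT = 1830 MPa ⇒ ΔT = 1830 / (189.6×10³ × 10.8×10⁻⁶) = 890.7 K.
T = 29.5 + 890.7 = 920.2 °C.

920 °C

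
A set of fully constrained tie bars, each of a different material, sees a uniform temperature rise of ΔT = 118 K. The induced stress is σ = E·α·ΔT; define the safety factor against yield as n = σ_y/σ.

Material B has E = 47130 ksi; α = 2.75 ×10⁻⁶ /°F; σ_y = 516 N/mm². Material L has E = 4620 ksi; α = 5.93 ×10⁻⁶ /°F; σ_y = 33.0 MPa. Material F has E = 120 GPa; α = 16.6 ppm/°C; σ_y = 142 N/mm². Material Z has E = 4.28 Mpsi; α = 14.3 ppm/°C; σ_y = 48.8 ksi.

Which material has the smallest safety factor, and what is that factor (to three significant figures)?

material F, n = 0.604

With everything in SI (GPa, ×10⁻⁶/K, MPa):
  material B: E = 324.9, α = 4.95, σ_y = 516.0 → σ = 190 MPa, n = 2.72
  material L: E = 31.85, α = 10.7, σ_y = 33.00 → σ = 40.1 MPa, n = 0.823
  material F: E = 120.0, α = 16.6, σ_y = 142.0 → σ = 235 MPa, n = 0.604
  material Z: E = 29.51, α = 14.3, σ_y = 336.5 → σ = 49.8 MPa, n = 6.76
Material F has the lowest safety factor, n = 0.604.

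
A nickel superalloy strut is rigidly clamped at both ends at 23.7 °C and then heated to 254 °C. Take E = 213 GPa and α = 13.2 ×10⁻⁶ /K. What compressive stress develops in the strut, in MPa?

648 MPa

ΔT = 230.3 K. Constrained thermal stress σ = E·α·ΔT = 213.0×10³ MPa × 13.2×10⁻⁶ × 230.3 = 648 MPa (compressive).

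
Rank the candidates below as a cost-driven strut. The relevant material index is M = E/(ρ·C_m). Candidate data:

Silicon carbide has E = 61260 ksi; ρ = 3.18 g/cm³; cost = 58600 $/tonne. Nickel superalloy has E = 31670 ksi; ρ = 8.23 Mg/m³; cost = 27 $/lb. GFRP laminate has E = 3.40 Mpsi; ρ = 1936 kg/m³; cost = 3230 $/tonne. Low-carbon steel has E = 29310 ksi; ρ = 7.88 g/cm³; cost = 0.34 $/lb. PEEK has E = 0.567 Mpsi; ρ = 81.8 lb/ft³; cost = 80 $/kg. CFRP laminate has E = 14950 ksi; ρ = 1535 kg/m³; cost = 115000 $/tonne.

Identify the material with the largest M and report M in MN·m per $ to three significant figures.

low-carbon steel, M = 34.2 MN·m per $

Convert each candidate to consistent units, then evaluate M:
  silicon carbide: E = 422.4 GPa, ρ = 3180 kg/m³, cost = 58.60 $/kg
  nickel superalloy: E = 218.4 GPa, ρ = 8230 kg/m³, cost = 59.52 $/kg
  GFRP laminate: E = 23.44 GPa, ρ = 1936 kg/m³, cost = 3.230 $/kg
  low-carbon steel: E = 202.1 GPa, ρ = 7880 kg/m³, cost = 0.7496 $/kg
  PEEK: E = 3.909 GPa, ρ = 1310 kg/m³, cost = 80.00 $/kg
  CFRP laminate: E = 103.1 GPa, ρ = 1535 kg/m³, cost = 115.0 $/kg
  low-carbon steel: M = 34.2 MN·m per $
  GFRP laminate: M = 3.75 MN·m per $
  silicon carbide: M = 2.27 MN·m per $
  CFRP laminate: M = 0.584 MN·m per $
  nickel superalloy: M = 0.446 MN·m per $
  PEEK: M = 0.0373 MN·m per $
Low-carbon steel ranks first.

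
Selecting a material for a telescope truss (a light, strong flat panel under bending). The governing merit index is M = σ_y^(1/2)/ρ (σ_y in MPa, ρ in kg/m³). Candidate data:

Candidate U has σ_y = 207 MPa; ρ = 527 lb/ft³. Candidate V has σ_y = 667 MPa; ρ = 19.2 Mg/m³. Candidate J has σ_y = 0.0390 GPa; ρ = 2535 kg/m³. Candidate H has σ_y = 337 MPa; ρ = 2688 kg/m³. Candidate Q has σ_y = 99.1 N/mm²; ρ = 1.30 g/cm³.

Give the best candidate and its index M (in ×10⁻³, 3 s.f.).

In SI units:
  candidate U: σ_y = 207.0 MPa, ρ = 8442 kg/m³
  candidate V: σ_y = 667.0 MPa, ρ = 19200 kg/m³
  candidate J: σ_y = 39.00 MPa, ρ = 2535 kg/m³
  candidate H: σ_y = 337.0 MPa, ρ = 2688 kg/m³
  candidate Q: σ_y = 99.10 MPa, ρ = 1300 kg/m³
  candidate Q: M = 7.66×10⁻³
  candidate H: M = 6.83×10⁻³
  candidate J: M = 2.46×10⁻³
  candidate U: M = 1.70×10⁻³
  candidate V: M = 1.35×10⁻³
Candidate Q has the largest M.

candidate Q, M = 7.66×10⁻³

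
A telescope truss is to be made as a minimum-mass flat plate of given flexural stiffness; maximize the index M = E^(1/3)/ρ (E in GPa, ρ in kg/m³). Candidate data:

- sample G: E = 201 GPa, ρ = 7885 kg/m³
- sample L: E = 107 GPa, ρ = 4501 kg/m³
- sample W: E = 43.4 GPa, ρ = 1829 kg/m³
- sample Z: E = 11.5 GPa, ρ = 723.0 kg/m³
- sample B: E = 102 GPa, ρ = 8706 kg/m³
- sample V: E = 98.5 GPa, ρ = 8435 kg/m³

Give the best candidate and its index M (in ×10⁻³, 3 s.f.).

sample Z, M = 3.12×10⁻³

Evaluate M for each candidate:
  sample Z: M = 3.12×10⁻³
  sample W: M = 1.92×10⁻³
  sample L: M = 1.05×10⁻³
  sample G: M = 0.743×10⁻³
  sample V: M = 0.548×10⁻³
  sample B: M = 0.537×10⁻³
Highest index: sample Z.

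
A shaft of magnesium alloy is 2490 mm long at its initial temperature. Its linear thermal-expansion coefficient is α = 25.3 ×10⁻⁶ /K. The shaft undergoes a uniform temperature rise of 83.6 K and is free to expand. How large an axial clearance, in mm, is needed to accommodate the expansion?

5.27 mm

ΔL = α·L₀·ΔT = 25.3×10⁻⁶ × 2490 mm × 83.60 K = 5.27 mm.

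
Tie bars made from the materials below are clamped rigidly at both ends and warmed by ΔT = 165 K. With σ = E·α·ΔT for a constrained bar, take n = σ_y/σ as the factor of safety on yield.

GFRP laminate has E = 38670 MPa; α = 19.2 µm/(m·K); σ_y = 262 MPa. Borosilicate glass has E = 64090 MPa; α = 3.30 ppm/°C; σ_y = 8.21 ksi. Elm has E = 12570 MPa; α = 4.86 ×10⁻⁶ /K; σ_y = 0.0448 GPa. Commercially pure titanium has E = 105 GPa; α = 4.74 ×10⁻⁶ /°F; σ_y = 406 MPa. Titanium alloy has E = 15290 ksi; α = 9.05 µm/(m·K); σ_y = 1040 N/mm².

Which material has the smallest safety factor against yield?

Per material, after unit conversion:
  GFRP laminate: E = 38.67, α = 19.2, σ_y = 262.0 → σ = 123 MPa, n = 2.14
  borosilicate glass: E = 64.09, α = 3.30, σ_y = 56.61 → σ = 34.9 MPa, n = 1.62
  elm: E = 12.57, α = 4.86, σ_y = 44.80 → σ = 10.1 MPa, n = 4.44
  commercially pure titanium: E = 105.0, α = 8.53, σ_y = 406.0 → σ = 148 MPa, n = 2.75
  titanium alloy: E = 105.4, α = 9.05, σ_y = 1040 → σ = 157 MPa, n = 6.61
Smallest n: borosilicate glass with n = 1.62.

borosilicate glass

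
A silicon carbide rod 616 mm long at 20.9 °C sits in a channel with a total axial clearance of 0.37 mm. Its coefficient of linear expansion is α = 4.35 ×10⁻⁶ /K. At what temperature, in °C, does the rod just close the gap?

α·L₀·ΔT = 0.37 mm ⇒ ΔT = 0.37 / (4.35×10⁻⁶ × 616.0) = 138.1 K.
T = 20.9 + 138.1 = 159.0 °C.

159 °C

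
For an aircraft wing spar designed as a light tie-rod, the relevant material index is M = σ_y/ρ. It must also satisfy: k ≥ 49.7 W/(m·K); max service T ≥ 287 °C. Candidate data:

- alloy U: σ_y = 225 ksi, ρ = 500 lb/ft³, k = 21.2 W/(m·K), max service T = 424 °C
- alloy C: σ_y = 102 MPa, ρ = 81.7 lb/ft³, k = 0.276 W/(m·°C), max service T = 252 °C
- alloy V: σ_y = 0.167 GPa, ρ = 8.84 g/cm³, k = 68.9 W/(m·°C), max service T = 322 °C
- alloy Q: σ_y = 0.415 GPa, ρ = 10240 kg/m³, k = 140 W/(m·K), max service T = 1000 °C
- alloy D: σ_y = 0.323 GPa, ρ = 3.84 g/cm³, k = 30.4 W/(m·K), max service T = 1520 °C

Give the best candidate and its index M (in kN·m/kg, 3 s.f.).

alloy Q, M = 40.5 kN·m/kg

Screen on constraints: k ≥ 49.7 W/(m·K); max service T ≥ 287 °C. Survivors: alloy V, alloy Q.
After converting to SI:
  alloy V: σ_y = 167.0 MPa, ρ = 8840 kg/m³
  alloy Q: σ_y = 415.0 MPa, ρ = 10240 kg/m³
  alloy Q: M = 40.5 kN·m/kg
  alloy V: M = 18.9 kN·m/kg
Highest index: alloy Q.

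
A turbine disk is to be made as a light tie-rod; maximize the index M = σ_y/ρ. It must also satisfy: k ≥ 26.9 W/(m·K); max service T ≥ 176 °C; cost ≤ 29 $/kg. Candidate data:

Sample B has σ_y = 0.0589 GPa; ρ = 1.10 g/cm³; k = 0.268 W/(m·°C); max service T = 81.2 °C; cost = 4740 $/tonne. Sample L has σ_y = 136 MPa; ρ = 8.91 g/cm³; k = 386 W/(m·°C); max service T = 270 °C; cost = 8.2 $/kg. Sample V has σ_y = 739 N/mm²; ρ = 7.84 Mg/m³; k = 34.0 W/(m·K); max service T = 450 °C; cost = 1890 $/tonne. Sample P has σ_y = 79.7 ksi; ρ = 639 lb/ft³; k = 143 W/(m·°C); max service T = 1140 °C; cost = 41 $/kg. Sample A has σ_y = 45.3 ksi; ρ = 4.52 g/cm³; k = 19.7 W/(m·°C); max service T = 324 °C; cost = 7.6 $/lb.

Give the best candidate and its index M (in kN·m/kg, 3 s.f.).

Screen on constraints: k ≥ 26.9 W/(m·K); max service T ≥ 176 °C; cost ≤ 29 $/kg. Survivors: sample L, sample V.
Convert each candidate to consistent units, then evaluate M:
  sample L: σ_y = 136.0 MPa, ρ = 8910 kg/m³
  sample V: σ_y = 739.0 MPa, ρ = 7840 kg/m³
  sample V: M = 94.3 kN·m/kg
  sample L: M = 15.3 kN·m/kg
Highest index: sample V.

sample V, M = 94.3 kN·m/kg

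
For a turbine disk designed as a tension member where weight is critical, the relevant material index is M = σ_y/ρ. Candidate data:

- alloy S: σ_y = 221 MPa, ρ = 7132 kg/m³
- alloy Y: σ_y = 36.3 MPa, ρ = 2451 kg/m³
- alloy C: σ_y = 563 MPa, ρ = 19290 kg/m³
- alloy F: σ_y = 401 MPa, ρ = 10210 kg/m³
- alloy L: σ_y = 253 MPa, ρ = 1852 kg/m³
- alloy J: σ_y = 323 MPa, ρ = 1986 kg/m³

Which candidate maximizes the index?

alloy J

Per-candidate index values:
  alloy J: M = 163 kN·m/kg
  alloy L: M = 137 kN·m/kg
  alloy F: M = 39.3 kN·m/kg
  alloy S: M = 31.0 kN·m/kg
  alloy C: M = 29.2 kN·m/kg
  alloy Y: M = 14.8 kN·m/kg
The maximum is for alloy J.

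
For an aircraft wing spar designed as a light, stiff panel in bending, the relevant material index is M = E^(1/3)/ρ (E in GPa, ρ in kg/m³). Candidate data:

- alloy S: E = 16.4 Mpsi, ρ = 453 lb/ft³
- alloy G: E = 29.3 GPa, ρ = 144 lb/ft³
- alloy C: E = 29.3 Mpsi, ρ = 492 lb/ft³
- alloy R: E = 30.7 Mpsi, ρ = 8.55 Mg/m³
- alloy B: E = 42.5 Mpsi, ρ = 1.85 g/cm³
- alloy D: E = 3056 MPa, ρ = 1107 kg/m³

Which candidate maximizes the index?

alloy B

Normalizing units and computing the index:
  alloy S: E = 113.1 GPa, ρ = 7256 kg/m³
  alloy G: E = 29.30 GPa, ρ = 2307 kg/m³
  alloy C: E = 202.0 GPa, ρ = 7881 kg/m³
  alloy R: E = 211.7 GPa, ρ = 8550 kg/m³
  alloy B: E = 293.0 GPa, ρ = 1850 kg/m³
  alloy D: E = 3.056 GPa, ρ = 1107 kg/m³
  alloy B: M = 3.59×10⁻³
  alloy G: M = 1.34×10⁻³
  alloy D: M = 1.31×10⁻³
  alloy C: M = 0.745×10⁻³
  alloy R: M = 0.697×10⁻³
  alloy S: M = 0.666×10⁻³
Alloy B has the largest M.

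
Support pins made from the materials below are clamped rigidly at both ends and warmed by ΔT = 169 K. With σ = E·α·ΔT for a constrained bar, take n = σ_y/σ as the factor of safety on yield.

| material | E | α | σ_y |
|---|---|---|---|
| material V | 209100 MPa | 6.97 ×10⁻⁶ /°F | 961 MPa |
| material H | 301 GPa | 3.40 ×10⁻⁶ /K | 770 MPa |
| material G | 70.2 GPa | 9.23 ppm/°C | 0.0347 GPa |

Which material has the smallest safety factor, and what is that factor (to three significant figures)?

material G, n = 0.317

Per material, after unit conversion:
  material V: E = 209.1, α = 12.5, σ_y = 961.0 → σ = 443 MPa, n = 2.17
  material H: E = 301.0, α = 3.40, σ_y = 770.0 → σ = 173 MPa, n = 4.45
  material G: E = 70.20, α = 9.23, σ_y = 34.70 → σ = 110 MPa, n = 0.317
Smallest n: material G with n = 0.317.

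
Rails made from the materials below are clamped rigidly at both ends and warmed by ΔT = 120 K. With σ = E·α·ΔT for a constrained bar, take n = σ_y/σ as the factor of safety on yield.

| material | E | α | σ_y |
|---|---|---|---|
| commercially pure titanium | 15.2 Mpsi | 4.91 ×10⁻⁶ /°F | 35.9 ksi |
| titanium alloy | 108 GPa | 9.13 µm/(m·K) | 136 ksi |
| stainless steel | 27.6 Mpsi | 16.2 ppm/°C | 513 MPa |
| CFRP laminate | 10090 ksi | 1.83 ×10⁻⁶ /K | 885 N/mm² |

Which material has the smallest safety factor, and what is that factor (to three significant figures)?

Converting E to GPa, α to ×10⁻⁶/K, σ_y to MPa, then σ and n for each:
  commercially pure titanium: E = 104.8, α = 8.84, σ_y = 247.5 → σ = 111 MPa, n = 2.23
  titanium alloy: E = 108.0, α = 9.13, σ_y = 937.7 → σ = 118 MPa, n = 7.92
  stainless steel: E = 190.3, α = 16.2, σ_y = 513.0 → σ = 370 MPa, n = 1.39
  CFRP laminate: E = 69.57, α = 1.83, σ_y = 885.0 → σ = 15.3 MPa, n = 57.9
The minimum is stainless steel at n = 1.39.

stainless steel, n = 1.39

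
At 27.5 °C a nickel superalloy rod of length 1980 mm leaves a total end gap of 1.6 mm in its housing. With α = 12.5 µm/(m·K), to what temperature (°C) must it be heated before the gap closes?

α·L₀·ΔT = 1.6 mm ⇒ ΔT = 1.6 / (12.5×10⁻⁶ × 1980.0) = 64.65 K.
T = 27.5 + 64.65 = 92.15 °C.

92.1 °C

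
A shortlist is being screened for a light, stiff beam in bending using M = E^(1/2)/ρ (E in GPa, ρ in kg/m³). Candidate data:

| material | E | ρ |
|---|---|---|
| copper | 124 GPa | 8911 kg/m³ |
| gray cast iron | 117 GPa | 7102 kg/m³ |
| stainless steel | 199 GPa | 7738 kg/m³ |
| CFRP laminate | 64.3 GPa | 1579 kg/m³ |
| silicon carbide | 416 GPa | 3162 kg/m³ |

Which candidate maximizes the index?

Per-candidate index values:
  silicon carbide: M = 6.45×10⁻³
  CFRP laminate: M = 5.08×10⁻³
  stainless steel: M = 1.82×10⁻³
  gray cast iron: M = 1.52×10⁻³
  copper: M = 1.25×10⁻³
Silicon carbide has the largest M.

silicon carbide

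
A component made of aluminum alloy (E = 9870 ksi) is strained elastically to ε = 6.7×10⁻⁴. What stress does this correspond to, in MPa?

45.6 MPa

E = 9870 ksi = 68.05 GPa.
σ = E·ε = 68050 MPa × 6.7×10⁻⁴ = 45.6 MPa.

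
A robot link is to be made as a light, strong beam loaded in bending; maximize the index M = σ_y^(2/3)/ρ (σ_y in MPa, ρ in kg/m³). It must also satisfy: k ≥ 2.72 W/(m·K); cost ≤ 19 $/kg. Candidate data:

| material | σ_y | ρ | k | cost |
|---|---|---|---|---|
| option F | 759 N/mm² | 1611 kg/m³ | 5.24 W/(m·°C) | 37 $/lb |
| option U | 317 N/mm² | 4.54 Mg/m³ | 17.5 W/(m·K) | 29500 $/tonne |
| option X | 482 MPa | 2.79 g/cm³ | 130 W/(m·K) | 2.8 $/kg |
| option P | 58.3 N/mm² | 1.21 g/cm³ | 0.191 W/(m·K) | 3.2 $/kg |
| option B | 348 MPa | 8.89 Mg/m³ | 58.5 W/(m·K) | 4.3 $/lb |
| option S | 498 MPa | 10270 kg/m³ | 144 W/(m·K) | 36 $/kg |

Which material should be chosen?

Screen on constraints: k ≥ 2.72 W/(m·K); cost ≤ 19 $/kg. Survivors: option X, option B.
Putting every candidate on a common basis:
  option X: σ_y = 482.0 MPa, ρ = 2790 kg/m³
  option B: σ_y = 348.0 MPa, ρ = 8890 kg/m³
  option X: M = 22.0×10⁻³
  option B: M = 5.57×10⁻³
Highest index: option X.

option X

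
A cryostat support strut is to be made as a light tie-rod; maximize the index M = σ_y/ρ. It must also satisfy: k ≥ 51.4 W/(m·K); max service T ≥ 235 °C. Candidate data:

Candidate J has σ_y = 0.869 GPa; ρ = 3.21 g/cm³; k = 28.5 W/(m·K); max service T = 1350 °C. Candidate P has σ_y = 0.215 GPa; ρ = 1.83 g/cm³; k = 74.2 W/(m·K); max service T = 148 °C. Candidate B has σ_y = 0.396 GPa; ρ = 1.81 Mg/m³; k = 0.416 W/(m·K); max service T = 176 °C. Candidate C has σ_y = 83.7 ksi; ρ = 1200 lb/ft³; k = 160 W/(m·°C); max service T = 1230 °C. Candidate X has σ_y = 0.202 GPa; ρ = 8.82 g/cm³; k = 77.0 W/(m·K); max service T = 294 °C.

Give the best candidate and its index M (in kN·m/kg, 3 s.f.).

Screen on constraints: k ≥ 51.4 W/(m·K); max service T ≥ 235 °C. Survivors: candidate C, candidate X.
Convert each candidate to consistent units, then evaluate M:
  candidate C: σ_y = 577.1 MPa, ρ = 19220 kg/m³
  candidate X: σ_y = 202.0 MPa, ρ = 8820 kg/m³
  candidate C: M = 30.0 kN·m/kg
  candidate X: M = 22.9 kN·m/kg
Candidate C ranks first.

candidate C, M = 30.0 kN·m/kg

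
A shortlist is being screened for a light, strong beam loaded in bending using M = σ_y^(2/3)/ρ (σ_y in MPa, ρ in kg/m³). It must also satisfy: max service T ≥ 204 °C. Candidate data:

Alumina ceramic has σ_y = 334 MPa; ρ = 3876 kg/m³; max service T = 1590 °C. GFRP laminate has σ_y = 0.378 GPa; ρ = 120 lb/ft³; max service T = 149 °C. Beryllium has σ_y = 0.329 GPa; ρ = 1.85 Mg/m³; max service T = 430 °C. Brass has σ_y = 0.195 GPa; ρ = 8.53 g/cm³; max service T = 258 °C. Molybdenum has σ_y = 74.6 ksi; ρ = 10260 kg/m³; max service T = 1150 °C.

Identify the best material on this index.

beryllium

Screen on constraints: max service T ≥ 204 °C. Survivors: alumina ceramic, beryllium, brass, molybdenum.
In SI units:
  alumina ceramic: σ_y = 334.0 MPa, ρ = 3876 kg/m³
  beryllium: σ_y = 329.0 MPa, ρ = 1850 kg/m³
  brass: σ_y = 195.0 MPa, ρ = 8530 kg/m³
  molybdenum: σ_y = 514.3 MPa, ρ = 10260 kg/m³
  beryllium: M = 25.8×10⁻³
  alumina ceramic: M = 12.4×10⁻³
  molybdenum: M = 6.26×10⁻³
  brass: M = 3.94×10⁻³
Highest index: beryllium.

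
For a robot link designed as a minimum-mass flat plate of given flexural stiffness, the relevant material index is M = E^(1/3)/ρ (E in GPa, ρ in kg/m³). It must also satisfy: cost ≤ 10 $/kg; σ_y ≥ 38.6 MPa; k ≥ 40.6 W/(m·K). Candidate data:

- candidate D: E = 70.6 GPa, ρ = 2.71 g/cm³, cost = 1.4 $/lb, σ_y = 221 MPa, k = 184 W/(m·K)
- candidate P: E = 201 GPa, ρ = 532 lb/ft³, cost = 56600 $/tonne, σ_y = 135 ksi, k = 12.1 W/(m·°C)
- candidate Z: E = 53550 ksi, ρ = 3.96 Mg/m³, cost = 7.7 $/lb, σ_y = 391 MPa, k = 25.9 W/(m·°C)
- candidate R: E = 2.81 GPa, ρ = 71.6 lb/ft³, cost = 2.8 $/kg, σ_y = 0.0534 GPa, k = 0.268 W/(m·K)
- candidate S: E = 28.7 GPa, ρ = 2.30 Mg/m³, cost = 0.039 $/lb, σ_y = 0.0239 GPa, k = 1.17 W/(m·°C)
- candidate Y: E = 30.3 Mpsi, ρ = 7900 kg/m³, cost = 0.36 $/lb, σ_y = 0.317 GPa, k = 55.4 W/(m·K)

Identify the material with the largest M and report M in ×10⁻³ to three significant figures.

Screen on constraints: cost ≤ 10 $/kg; σ_y ≥ 38.6 MPa; k ≥ 40.6 W/(m·K). Survivors: candidate D, candidate Y.
In SI units:
  candidate D: E = 70.60 GPa, ρ = 2710 kg/m³
  candidate Y: E = 208.9 GPa, ρ = 7900 kg/m³
  candidate D: M = 1.53×10⁻³
  candidate Y: M = 0.751×10⁻³
Candidate D ranks first.

candidate D, M = 1.53×10⁻³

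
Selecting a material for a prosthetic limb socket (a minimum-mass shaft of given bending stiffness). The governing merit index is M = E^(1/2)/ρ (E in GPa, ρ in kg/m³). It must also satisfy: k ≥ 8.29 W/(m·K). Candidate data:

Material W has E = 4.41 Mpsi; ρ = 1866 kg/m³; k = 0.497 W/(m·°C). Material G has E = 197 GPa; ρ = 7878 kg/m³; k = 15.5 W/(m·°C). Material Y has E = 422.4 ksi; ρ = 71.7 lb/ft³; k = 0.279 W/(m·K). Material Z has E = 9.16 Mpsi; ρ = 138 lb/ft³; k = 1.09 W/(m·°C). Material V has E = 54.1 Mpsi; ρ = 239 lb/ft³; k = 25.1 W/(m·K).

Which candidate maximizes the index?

material V

Screen on constraints: k ≥ 8.29 W/(m·K). Survivors: material G, material V.
Convert each candidate to consistent units, then evaluate M:
  material G: E = 197.0 GPa, ρ = 7878 kg/m³
  material V: E = 373.0 GPa, ρ = 3828 kg/m³
  material V: M = 5.04×10⁻³
  material G: M = 1.78×10⁻³
Material V has the largest M.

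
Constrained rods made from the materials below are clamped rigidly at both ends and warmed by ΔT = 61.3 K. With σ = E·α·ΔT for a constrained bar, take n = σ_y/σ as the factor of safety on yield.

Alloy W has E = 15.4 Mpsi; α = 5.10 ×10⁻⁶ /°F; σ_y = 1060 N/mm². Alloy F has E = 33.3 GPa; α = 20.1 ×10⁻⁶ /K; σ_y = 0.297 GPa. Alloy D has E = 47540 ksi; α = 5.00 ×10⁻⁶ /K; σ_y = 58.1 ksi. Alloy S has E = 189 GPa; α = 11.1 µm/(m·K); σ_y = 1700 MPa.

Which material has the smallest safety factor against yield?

Converting E to GPa, α to ×10⁻⁶/K, σ_y to MPa, then σ and n for each:
  alloy W: E = 106.2, α = 9.18, σ_y = 1060 → σ = 59.8 MPa, n = 17.7
  alloy F: E = 33.30, α = 20.1, σ_y = 297.0 → σ = 41.0 MPa, n = 7.24
  alloy D: E = 327.8, α = 5.00, σ_y = 400.6 → σ = 100 MPa, n = 3.99
  alloy S: E = 189.0, α = 11.1, σ_y = 1700 → σ = 129 MPa, n = 13.2
Alloy D has the lowest safety factor, n = 3.99.

alloy D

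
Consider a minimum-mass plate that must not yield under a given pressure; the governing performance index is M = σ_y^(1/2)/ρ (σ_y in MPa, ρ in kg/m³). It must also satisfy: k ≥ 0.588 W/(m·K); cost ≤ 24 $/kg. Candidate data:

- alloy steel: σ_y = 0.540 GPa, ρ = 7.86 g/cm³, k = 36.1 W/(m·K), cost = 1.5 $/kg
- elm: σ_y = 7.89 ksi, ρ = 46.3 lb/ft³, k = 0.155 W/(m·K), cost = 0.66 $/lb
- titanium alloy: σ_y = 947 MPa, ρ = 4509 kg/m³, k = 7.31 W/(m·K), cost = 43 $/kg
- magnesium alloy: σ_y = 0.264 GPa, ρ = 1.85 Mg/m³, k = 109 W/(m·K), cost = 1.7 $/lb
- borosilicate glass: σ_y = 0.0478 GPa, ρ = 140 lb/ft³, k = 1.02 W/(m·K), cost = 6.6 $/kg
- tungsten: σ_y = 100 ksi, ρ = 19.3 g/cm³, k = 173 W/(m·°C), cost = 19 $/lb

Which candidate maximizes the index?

Screen on constraints: k ≥ 0.588 W/(m·K); cost ≤ 24 $/kg. Survivors: alloy steel, magnesium alloy, borosilicate glass.
Convert each candidate to consistent units, then evaluate M:
  alloy steel: σ_y = 540.0 MPa, ρ = 7860 kg/m³
  magnesium alloy: σ_y = 264.0 MPa, ρ = 1850 kg/m³
  borosilicate glass: σ_y = 47.80 MPa, ρ = 2243 kg/m³
  magnesium alloy: M = 8.78×10⁻³
  borosilicate glass: M = 3.08×10⁻³
  alloy steel: M = 2.96×10⁻³
Magnesium alloy ranks first.

magnesium alloy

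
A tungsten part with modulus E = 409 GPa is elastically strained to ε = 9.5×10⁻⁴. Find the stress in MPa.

σ = E·ε = 409000 MPa × 9.5×10⁻⁴ = 389 MPa.

389 MPa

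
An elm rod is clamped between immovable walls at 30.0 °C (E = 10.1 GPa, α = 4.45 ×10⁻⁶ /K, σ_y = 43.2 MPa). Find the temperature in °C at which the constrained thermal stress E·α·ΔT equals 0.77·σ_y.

E·α·ΔT = 33.26 MPa ⇒ ΔT = 33.26 / (10.10×10³ × 4.45×10⁻⁶) = 740.1 K.
T = 30.0 + 740.1 = 770.1 °C.

770 °C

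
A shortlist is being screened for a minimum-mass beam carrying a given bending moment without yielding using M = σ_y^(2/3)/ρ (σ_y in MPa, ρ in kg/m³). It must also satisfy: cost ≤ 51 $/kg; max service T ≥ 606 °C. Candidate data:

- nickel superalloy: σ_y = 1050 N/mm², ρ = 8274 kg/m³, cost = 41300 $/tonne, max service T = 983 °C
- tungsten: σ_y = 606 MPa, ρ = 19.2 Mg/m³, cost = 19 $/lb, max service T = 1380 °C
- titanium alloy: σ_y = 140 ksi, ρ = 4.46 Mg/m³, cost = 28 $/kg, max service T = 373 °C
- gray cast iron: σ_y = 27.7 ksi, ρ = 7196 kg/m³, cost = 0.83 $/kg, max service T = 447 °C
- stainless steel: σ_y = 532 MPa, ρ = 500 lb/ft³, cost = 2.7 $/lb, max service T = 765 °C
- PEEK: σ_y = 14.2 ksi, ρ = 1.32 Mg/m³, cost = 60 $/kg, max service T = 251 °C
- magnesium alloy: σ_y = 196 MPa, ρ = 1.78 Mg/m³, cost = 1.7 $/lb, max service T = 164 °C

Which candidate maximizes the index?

nickel superalloy

Screen on constraints: cost ≤ 51 $/kg; max service T ≥ 606 °C. Survivors: nickel superalloy, tungsten, stainless steel.
Normalizing units and computing the index:
  nickel superalloy: σ_y = 1050 MPa, ρ = 8274 kg/m³
  tungsten: σ_y = 606.0 MPa, ρ = 19200 kg/m³
  stainless steel: σ_y = 532.0 MPa, ρ = 8009 kg/m³
  nickel superalloy: M = 12.5×10⁻³
  stainless steel: M = 8.20×10⁻³
  tungsten: M = 3.73×10⁻³
Highest index: nickel superalloy.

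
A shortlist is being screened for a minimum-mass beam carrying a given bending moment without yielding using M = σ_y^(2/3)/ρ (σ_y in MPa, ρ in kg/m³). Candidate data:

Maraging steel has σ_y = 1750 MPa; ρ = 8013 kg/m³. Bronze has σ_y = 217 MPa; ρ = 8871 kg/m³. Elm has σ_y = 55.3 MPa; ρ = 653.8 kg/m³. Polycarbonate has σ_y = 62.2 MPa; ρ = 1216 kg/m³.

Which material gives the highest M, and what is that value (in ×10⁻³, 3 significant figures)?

Evaluate M for each candidate:
  elm: M = 22.2×10⁻³
  maraging steel: M = 18.1×10⁻³
  polycarbonate: M = 12.9×10⁻³
  bronze: M = 4.07×10⁻³
Elm has the largest M.

elm, M = 22.2×10⁻³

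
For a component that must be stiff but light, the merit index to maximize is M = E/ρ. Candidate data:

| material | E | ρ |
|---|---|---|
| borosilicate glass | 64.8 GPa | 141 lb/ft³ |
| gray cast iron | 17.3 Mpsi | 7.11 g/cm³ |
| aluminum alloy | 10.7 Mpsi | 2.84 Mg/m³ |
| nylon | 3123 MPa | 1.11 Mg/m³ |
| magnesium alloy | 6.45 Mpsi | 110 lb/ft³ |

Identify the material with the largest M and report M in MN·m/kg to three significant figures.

borosilicate glass, M = 28.7 MN·m/kg

Putting every candidate on a common basis:
  borosilicate glass: E = 64.80 GPa, ρ = 2259 kg/m³
  gray cast iron: E = 119.3 GPa, ρ = 7110 kg/m³
  aluminum alloy: E = 73.77 GPa, ρ = 2840 kg/m³
  nylon: E = 3.123 GPa, ρ = 1110 kg/m³
  magnesium alloy: E = 44.47 GPa, ρ = 1762 kg/m³
  borosilicate glass: M = 28.7 MN·m/kg
  aluminum alloy: M = 26.0 MN·m/kg
  magnesium alloy: M = 25.2 MN·m/kg
  gray cast iron: M = 16.8 MN·m/kg
  nylon: M = 2.81 MN·m/kg
The maximum is for borosilicate glass.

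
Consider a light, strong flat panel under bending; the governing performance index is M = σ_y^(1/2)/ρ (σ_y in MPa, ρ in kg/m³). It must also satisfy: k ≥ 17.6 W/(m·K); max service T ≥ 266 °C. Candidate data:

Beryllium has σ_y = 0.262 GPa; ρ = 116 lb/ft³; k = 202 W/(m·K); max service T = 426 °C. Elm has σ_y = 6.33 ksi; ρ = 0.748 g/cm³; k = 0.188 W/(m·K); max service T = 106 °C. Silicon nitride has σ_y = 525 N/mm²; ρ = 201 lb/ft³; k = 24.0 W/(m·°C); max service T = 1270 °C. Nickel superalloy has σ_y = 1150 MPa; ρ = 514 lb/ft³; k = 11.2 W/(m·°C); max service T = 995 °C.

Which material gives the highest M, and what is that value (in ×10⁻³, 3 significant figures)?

beryllium, M = 8.71×10⁻³

Screen on constraints: k ≥ 17.6 W/(m·K); max service T ≥ 266 °C. Survivors: beryllium, silicon nitride.
In SI units:
  beryllium: σ_y = 262.0 MPa, ρ = 1858 kg/m³
  silicon nitride: σ_y = 525.0 MPa, ρ = 3220 kg/m³
  beryllium: M = 8.71×10⁻³
  silicon nitride: M = 7.12×10⁻³
The maximum is for beryllium.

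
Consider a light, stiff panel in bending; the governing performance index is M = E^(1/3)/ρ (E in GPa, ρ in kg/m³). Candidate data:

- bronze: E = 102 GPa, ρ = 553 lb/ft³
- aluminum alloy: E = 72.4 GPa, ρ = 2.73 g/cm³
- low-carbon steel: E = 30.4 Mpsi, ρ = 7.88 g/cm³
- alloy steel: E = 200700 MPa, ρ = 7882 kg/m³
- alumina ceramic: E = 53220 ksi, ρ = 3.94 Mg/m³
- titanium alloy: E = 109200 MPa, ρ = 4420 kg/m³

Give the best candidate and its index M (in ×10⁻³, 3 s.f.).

Convert each candidate to consistent units, then evaluate M:
  bronze: E = 102.0 GPa, ρ = 8858 kg/m³
  aluminum alloy: E = 72.40 GPa, ρ = 2730 kg/m³
  low-carbon steel: E = 209.6 GPa, ρ = 7880 kg/m³
  alloy steel: E = 200.7 GPa, ρ = 7882 kg/m³
  alumina ceramic: E = 366.9 GPa, ρ = 3940 kg/m³
  titanium alloy: E = 109.2 GPa, ρ = 4420 kg/m³
  alumina ceramic: M = 1.82×10⁻³
  aluminum alloy: M = 1.53×10⁻³
  titanium alloy: M = 1.08×10⁻³
  low-carbon steel: M = 0.754×10⁻³
  alloy steel: M = 0.743×10⁻³
  bronze: M = 0.527×10⁻³
Highest index: alumina ceramic.

alumina ceramic, M = 1.82×10⁻³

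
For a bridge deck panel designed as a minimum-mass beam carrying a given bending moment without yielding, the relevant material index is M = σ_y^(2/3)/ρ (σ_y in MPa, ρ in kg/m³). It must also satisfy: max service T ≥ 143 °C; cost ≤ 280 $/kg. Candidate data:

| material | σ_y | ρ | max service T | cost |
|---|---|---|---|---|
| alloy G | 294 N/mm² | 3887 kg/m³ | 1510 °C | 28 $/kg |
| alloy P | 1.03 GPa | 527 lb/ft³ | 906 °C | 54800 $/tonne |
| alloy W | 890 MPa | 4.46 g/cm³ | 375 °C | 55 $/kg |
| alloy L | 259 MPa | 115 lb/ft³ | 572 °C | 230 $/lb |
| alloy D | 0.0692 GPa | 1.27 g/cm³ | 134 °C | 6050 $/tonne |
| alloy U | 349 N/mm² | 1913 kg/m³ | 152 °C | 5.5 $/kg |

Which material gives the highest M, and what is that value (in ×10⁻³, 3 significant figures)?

Screen on constraints: max service T ≥ 143 °C; cost ≤ 280 $/kg. Survivors: alloy G, alloy P, alloy W, alloy U.
Convert each candidate to consistent units, then evaluate M:
  alloy G: σ_y = 294.0 MPa, ρ = 3887 kg/m³
  alloy P: σ_y = 1030 MPa, ρ = 8442 kg/m³
  alloy W: σ_y = 890.0 MPa, ρ = 4460 kg/m³
  alloy U: σ_y = 349.0 MPa, ρ = 1913 kg/m³
  alloy U: M = 25.9×10⁻³
  alloy W: M = 20.7×10⁻³
  alloy P: M = 12.1×10⁻³
  alloy G: M = 11.4×10⁻³
Alloy U has the largest M.

alloy U, M = 25.9×10⁻³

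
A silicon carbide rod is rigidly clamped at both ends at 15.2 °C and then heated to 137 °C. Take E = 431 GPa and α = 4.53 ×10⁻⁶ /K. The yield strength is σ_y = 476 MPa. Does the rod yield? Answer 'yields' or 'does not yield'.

ΔT = 121.8 K. Constrained thermal stress σ = E·α·ΔT = 431.0×10³ MPa × 4.53×10⁻⁶ × 121.8 = 238 MPa (compressive).
Compare to σ_y = 476 MPa: σ < σ_y, so it does not yield.

does not yield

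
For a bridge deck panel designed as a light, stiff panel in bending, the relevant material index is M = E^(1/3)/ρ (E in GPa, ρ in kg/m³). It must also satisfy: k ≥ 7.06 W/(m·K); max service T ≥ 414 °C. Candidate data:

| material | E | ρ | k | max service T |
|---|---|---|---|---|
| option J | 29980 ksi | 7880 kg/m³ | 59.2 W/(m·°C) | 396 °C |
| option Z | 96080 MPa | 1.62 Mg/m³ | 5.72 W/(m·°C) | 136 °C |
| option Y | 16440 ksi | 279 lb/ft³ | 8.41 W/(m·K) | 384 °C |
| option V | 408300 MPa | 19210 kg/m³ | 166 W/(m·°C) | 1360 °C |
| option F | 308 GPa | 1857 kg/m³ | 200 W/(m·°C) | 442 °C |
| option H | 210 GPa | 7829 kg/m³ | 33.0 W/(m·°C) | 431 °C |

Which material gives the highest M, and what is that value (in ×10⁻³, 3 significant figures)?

Screen on constraints: k ≥ 7.06 W/(m·K); max service T ≥ 414 °C. Survivors: option V, option F, option H.
Normalizing units and computing the index:
  option V: E = 408.3 GPa, ρ = 19210 kg/m³
  option F: E = 308.0 GPa, ρ = 1857 kg/m³
  option H: E = 210.0 GPa, ρ = 7829 kg/m³
  option F: M = 3.64×10⁻³
  option H: M = 0.759×10⁻³
  option V: M = 0.386×10⁻³
The maximum is for option F.

option F, M = 3.64×10⁻³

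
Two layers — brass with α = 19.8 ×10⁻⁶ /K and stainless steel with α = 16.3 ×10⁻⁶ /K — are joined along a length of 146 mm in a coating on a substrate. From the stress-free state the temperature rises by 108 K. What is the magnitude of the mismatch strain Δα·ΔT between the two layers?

3.78×10⁻⁴

Δα = |19.8 − 16.3|×10⁻⁶/K = 3.50×10⁻⁶/K.
Mismatch strain = Δα·ΔT = 3.50×10⁻⁶ × 108.0 = 3.78×10⁻⁴.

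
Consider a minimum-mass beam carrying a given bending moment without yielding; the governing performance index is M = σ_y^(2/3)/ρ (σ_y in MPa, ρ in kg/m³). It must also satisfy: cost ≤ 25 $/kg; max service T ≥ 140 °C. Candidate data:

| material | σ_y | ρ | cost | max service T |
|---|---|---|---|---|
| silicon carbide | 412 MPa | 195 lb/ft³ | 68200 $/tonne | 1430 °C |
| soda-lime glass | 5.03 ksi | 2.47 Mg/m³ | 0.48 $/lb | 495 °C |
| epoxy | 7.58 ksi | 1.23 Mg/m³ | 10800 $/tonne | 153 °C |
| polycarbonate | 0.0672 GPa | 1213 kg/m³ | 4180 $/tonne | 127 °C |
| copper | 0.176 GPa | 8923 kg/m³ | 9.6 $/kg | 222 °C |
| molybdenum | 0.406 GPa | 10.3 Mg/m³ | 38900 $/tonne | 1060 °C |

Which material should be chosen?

epoxy

Screen on constraints: cost ≤ 25 $/kg; max service T ≥ 140 °C. Survivors: soda-lime glass, epoxy, copper.
In SI units:
  soda-lime glass: σ_y = 34.68 MPa, ρ = 2470 kg/m³
  epoxy: σ_y = 52.26 MPa, ρ = 1230 kg/m³
  copper: σ_y = 176.0 MPa, ρ = 8923 kg/m³
  epoxy: M = 11.4×10⁻³
  soda-lime glass: M = 4.31×10⁻³
  copper: M = 3.52×10⁻³
Highest index: epoxy.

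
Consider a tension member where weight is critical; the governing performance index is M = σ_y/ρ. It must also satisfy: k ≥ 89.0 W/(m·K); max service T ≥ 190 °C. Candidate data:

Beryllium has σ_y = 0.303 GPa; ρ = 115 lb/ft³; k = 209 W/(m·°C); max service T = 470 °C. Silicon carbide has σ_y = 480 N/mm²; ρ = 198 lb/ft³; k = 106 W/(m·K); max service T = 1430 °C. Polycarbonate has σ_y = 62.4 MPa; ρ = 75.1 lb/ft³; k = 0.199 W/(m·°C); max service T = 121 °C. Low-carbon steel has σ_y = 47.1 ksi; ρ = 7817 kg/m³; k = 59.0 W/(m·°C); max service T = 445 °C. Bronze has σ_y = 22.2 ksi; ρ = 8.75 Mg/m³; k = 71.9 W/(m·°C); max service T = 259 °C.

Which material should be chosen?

Screen on constraints: k ≥ 89.0 W/(m·K); max service T ≥ 190 °C. Survivors: beryllium, silicon carbide.
Convert each candidate to consistent units, then evaluate M:
  beryllium: σ_y = 303.0 MPa, ρ = 1842 kg/m³
  silicon carbide: σ_y = 480.0 MPa, ρ = 3172 kg/m³
  beryllium: M = 164 kN·m/kg
  silicon carbide: M = 151 kN·m/kg
Beryllium ranks first.

beryllium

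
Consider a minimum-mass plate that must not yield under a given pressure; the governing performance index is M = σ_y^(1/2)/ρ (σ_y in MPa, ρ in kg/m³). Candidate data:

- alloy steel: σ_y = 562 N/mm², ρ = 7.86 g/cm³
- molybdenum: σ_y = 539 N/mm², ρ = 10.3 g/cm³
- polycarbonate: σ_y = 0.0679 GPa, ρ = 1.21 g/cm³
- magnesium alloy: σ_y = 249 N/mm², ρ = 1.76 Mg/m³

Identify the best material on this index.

After converting to SI:
  alloy steel: σ_y = 562.0 MPa, ρ = 7860 kg/m³
  molybdenum: σ_y = 539.0 MPa, ρ = 10300 kg/m³
  polycarbonate: σ_y = 67.90 MPa, ρ = 1210 kg/m³
  magnesium alloy: σ_y = 249.0 MPa, ρ = 1760 kg/m³
  magnesium alloy: M = 8.97×10⁻³
  polycarbonate: M = 6.81×10⁻³
  alloy steel: M = 3.02×10⁻³
  molybdenum: M = 2.25×10⁻³
Highest index: magnesium alloy.

magnesium alloy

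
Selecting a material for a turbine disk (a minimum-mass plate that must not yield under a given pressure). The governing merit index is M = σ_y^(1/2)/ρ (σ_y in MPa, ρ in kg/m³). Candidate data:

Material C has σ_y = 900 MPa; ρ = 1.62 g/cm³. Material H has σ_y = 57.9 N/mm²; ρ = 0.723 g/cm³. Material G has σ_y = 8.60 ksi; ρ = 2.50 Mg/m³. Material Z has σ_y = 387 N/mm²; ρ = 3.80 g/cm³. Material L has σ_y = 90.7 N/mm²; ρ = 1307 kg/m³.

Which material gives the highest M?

material C

Normalizing units and computing the index:
  material C: σ_y = 900.0 MPa, ρ = 1620 kg/m³
  material H: σ_y = 57.90 MPa, ρ = 723.0 kg/m³
  material G: σ_y = 59.29 MPa, ρ = 2500 kg/m³
  material Z: σ_y = 387.0 MPa, ρ = 3800 kg/m³
  material L: σ_y = 90.70 MPa, ρ = 1307 kg/m³
  material C: M = 18.5×10⁻³
  material H: M = 10.5×10⁻³
  material L: M = 7.29×10⁻³
  material Z: M = 5.18×10⁻³
  material G: M = 3.08×10⁻³
Material C has the largest M.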